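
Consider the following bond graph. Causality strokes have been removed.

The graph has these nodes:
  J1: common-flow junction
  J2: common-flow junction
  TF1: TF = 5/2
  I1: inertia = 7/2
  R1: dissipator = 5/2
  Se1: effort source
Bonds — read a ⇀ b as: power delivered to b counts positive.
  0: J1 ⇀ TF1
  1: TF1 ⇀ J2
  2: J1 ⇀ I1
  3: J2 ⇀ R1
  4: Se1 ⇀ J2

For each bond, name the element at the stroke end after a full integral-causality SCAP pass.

#0 stroke→J1
#1 stroke→TF1
#2 stroke→I1
#3 stroke→J2
#4 stroke→J2

bond 4 |J2  (Se1 (Se) sets effort on bond)
bond 2 |I1  (I1 integral (f out))
bond 0 |J1  (J1 flow already set via bond 2)
bond 1 |TF1  (through TF1, causality passes straight; one stroke at TF1)
bond 3 |J2  (common-f at J2 fixed by 1)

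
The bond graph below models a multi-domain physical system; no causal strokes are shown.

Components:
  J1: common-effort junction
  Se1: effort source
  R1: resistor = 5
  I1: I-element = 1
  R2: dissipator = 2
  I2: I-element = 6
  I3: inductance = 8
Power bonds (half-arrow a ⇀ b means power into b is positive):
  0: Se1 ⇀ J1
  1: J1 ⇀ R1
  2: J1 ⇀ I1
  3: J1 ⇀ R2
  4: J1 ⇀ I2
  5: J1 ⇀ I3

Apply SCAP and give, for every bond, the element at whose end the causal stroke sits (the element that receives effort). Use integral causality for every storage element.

β0 →J1
β1 →R1
β2 →I1
β3 →R2
β4 →I2
β5 →I3

b0 stroke→J1  (Se1: effort source, stroke at far end)
b1 stroke→R1  (common-e at J1 fixed by 0)
b2 stroke→I1  (0-jn J1 has e-setter on 0)
b3 stroke→R2  (0-jn J1 has e-setter on 0)
b4 stroke→I2  (0-jn J1 has e-setter on 0)
b5 stroke→I3  (J1: bond 0 brought effort, rest push out)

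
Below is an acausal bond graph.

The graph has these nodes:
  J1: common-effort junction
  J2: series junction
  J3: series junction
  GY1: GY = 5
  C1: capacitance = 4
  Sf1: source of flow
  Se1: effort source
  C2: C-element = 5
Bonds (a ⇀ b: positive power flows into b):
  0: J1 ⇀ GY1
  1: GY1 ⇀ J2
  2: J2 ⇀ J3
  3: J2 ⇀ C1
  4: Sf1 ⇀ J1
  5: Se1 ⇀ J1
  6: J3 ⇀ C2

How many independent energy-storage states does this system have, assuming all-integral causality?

b4 stroke→Sf1  (Sf1: flow source, stroke at near end)
b5 stroke→J1  (Se1: effort source, stroke at far end)
b0 stroke→GY1  (common-e at J1 fixed by 5)
b1 stroke→GY1  (GY GY1: same side as bond 0)
b2 stroke→J2  (J2 flow already set via bond 1)
b3 stroke→J2  (J2: bond 1 brought flow, rest push out)
b6 stroke→J3  (J3 flow already set via bond 2)

2  (C1, C2 all integral)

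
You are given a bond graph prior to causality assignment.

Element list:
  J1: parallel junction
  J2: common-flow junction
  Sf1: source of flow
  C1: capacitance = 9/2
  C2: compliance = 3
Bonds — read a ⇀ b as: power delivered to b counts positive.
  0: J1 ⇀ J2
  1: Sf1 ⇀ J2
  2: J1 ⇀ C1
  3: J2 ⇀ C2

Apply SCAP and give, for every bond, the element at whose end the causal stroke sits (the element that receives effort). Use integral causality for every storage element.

b1 stroke at Sf1  (Sf1 (Sf) sets flow on bond)
b0 stroke at J2  (common-f at J2 fixed by 1)
b3 stroke at J2  (1-jn J2 has f-setter on 1)
b2 stroke at J1  (closing 0-jn rule on J1)

#0 stroke at J2
#1 stroke at Sf1
#2 stroke at J1
#3 stroke at J2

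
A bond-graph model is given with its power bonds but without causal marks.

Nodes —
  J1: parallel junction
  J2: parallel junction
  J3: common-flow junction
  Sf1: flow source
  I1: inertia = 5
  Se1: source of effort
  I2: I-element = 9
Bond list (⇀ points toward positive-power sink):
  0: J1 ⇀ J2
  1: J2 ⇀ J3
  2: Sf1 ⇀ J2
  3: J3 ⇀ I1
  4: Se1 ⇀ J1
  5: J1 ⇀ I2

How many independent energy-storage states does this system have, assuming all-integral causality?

β2 stroke at Sf1  (Sf1 (Sf) sets flow on bond)
β4 stroke at J1  (Se1 (Se) sets effort on bond)
β0 stroke at J2  (J1: bond 4 brought effort, rest push out)
β5 stroke at I2  (common-e at J1 fixed by 4)
β1 stroke at J3  (0-jn J2 has e-setter on 0)
β3 stroke at I1  (J3 needs exactly one f-in)

2  (I1, I2 all integral)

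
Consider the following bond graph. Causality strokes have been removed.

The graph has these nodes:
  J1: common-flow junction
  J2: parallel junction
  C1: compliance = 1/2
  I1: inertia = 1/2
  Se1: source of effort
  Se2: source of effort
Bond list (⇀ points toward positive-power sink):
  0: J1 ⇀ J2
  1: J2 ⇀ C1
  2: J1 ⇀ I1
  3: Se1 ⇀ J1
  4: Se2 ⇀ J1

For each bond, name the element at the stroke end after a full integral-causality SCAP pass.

β3 stroke at J1  (Se1: effort source, stroke at far end)
β4 stroke at J1  (Se2 (Se) sets effort on bond)
β1 stroke at J2  (C1 integral (e out))
β0 stroke at J1  (J2: bond 1 brought effort, rest push out)
β2 stroke at I1  (J1 needs exactly one f-in)

#0 →J1
#1 →J2
#2 →I1
#3 →J1
#4 →J1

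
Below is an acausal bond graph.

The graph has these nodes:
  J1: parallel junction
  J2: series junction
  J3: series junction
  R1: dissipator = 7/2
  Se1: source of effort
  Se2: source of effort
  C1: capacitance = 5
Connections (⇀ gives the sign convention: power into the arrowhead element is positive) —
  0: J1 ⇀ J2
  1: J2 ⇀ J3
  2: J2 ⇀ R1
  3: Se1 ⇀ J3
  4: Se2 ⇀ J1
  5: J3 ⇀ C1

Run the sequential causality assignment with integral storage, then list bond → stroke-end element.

b0 stroke at J2
b1 stroke at J2
b2 stroke at R1
b3 stroke at J3
b4 stroke at J1
b5 stroke at J3

bond 3 stroke at J3  (Se1 fixes effort; stroke away)
bond 4 stroke at J1  (Se2 (Se) sets effort on bond)
bond 0 stroke at J2  (J1: bond 4 brought effort, rest push out)
bond 5 stroke at J3  (C1 integral (e out))
bond 1 stroke at J2  (J3: last free bond brings flow in)
bond 2 stroke at R1  (J2: last free bond brings flow in)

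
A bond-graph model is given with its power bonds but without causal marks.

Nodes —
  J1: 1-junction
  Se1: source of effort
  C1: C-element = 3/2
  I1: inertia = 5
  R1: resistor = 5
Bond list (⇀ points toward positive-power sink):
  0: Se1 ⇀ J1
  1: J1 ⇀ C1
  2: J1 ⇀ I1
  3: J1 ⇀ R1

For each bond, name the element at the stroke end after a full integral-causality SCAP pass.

bond 0 stroke at J1
bond 1 stroke at J1
bond 2 stroke at I1
bond 3 stroke at J1

bond 0 stroke→J1  (source Se1 imposes e)
bond 1 stroke→J1  (C1: C, integral causality)
bond 2 stroke→I1  (I1: I, integral causality)
bond 3 stroke→J1  (J1: bond 2 brought flow, rest push out)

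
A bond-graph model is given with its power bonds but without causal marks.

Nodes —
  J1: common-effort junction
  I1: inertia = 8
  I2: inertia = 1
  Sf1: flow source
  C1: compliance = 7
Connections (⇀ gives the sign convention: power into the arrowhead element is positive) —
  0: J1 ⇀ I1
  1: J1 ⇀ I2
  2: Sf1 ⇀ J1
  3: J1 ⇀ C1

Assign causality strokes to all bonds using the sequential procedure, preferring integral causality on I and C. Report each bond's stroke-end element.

β2 →Sf1  (Sf1: flow source, stroke at near end)
β0 →I1  (I1 outputs flow p/I1)
β1 →I2  (prefer integral on I2)
β3 →J1  (J1: last free bond brings effort in)

#0 →I1
#1 →I2
#2 →Sf1
#3 →J1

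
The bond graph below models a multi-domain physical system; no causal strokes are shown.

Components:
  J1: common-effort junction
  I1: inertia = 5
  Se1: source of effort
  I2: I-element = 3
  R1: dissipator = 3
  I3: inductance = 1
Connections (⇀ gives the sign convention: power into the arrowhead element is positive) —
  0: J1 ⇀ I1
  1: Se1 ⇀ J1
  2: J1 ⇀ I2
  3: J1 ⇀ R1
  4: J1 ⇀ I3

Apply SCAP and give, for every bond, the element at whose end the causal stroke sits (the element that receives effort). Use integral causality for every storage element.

#1 |J1  (Se1 (Se) sets effort on bond)
#0 |I1  (common-e at J1 fixed by 1)
#2 |I2  (common-e at J1 fixed by 1)
#3 |R1  (common-e at J1 fixed by 1)
#4 |I3  (common-e at J1 fixed by 1)

β0 →I1
β1 →J1
β2 →I2
β3 →R1
β4 →I3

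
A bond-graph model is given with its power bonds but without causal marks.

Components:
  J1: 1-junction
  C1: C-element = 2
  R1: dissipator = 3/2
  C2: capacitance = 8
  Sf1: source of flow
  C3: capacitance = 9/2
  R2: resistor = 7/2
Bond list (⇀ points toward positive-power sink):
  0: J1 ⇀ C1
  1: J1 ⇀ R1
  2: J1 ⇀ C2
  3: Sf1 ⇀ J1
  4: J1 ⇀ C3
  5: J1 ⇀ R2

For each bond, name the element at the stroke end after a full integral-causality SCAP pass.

bond 0 |J1
bond 1 |J1
bond 2 |J1
bond 3 |Sf1
bond 4 |J1
bond 5 |J1

#3 stroke→Sf1  (source Sf1 imposes f)
#0 stroke→J1  (J1 flow already set via bond 3)
#1 stroke→J1  (J1 flow already set via bond 3)
#2 stroke→J1  (J1 flow already set via bond 3)
#4 stroke→J1  (common-f at J1 fixed by 3)
#5 stroke→J1  (J1 flow already set via bond 3)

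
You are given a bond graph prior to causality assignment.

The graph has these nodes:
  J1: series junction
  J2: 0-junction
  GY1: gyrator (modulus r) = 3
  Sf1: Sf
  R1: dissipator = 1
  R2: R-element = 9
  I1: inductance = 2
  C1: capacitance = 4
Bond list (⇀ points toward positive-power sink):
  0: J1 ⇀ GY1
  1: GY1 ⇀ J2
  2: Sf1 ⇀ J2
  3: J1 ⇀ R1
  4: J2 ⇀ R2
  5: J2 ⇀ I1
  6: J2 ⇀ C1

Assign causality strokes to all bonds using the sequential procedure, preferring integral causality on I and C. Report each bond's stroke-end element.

b2 →Sf1  (Sf1 (Sf) sets flow on bond)
b5 →I1  (prefer integral on I1)
b6 →J2  (C1 integral (e out))
b1 →GY1  (common-e at J2 fixed by 6)
b4 →R2  (J2: bond 6 brought effort, rest push out)
b0 →GY1  (GY1 both-in/both-out from 1)
b3 →J1  (J1 flow already set via bond 0)

bond 0 stroke at GY1
bond 1 stroke at GY1
bond 2 stroke at Sf1
bond 3 stroke at J1
bond 4 stroke at R2
bond 5 stroke at I1
bond 6 stroke at J2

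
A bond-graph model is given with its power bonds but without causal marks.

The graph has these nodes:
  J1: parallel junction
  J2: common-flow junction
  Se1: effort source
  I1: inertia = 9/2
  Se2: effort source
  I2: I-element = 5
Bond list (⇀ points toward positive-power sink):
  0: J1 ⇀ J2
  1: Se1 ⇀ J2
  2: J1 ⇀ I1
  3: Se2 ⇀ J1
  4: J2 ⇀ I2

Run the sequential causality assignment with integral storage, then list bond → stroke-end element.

#1 stroke at J2  (Se1: effort source, stroke at far end)
#3 stroke at J1  (Se2 fixes effort; stroke away)
#0 stroke at J2  (J1: bond 3 brought effort, rest push out)
#2 stroke at I1  (common-e at J1 fixed by 3)
#4 stroke at I2  (only one flow-in slot at J2)

β0 stroke at J2
β1 stroke at J2
β2 stroke at I1
β3 stroke at J1
β4 stroke at I2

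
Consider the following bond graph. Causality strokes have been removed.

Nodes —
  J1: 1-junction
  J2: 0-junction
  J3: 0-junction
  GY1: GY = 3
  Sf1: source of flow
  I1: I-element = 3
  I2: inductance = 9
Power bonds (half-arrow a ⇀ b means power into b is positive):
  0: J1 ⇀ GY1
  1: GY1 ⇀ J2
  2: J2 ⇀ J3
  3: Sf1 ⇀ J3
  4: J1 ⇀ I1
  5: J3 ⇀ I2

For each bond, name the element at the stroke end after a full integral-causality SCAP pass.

#0 stroke→J1
#1 stroke→J2
#2 stroke→J3
#3 stroke→Sf1
#4 stroke→I1
#5 stroke→I2

β3 stroke→Sf1  (Sf1 (Sf) sets flow on bond)
β4 stroke→I1  (I1 outputs flow p/I1)
β0 stroke→J1  (J1: bond 4 brought flow, rest push out)
β1 stroke→J2  (GY1 both-in/both-out from 0)
β2 stroke→J3  (common-e at J2 fixed by 1)
β5 stroke→I2  (J3: bond 2 brought effort, rest push out)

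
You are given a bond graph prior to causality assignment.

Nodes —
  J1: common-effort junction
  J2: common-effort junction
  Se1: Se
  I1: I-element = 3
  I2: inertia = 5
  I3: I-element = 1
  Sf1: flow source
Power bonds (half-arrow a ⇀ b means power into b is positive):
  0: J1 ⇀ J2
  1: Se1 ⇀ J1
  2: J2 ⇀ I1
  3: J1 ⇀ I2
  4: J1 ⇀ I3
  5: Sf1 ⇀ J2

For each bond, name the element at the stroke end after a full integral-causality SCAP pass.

bond 0 |J2
bond 1 |J1
bond 2 |I1
bond 3 |I2
bond 4 |I3
bond 5 |Sf1

bond 1 stroke→J1  (Se1: effort source, stroke at far end)
bond 5 stroke→Sf1  (Sf1 (Sf) sets flow on bond)
bond 0 stroke→J2  (0-jn J1 has e-setter on 1)
bond 3 stroke→I2  (common-e at J1 fixed by 1)
bond 4 stroke→I3  (common-e at J1 fixed by 1)
bond 2 stroke→I1  (0-jn J2 has e-setter on 0)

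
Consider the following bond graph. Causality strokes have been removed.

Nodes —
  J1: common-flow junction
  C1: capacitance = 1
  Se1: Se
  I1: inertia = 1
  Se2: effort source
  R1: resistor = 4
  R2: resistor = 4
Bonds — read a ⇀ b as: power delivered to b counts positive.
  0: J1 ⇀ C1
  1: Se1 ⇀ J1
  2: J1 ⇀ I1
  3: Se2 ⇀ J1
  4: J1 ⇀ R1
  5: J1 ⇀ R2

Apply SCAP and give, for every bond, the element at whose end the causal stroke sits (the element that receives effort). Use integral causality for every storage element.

β0 →J1
β1 →J1
β2 →I1
β3 →J1
β4 →J1
β5 →J1

β1 stroke at J1  (Se1 (Se) sets effort on bond)
β3 stroke at J1  (Se2: effort source, stroke at far end)
β0 stroke at J1  (C1 integral (e out))
β2 stroke at I1  (I1: I, integral causality)
β4 stroke at J1  (common-f at J1 fixed by 2)
β5 stroke at J1  (J1 flow already set via bond 2)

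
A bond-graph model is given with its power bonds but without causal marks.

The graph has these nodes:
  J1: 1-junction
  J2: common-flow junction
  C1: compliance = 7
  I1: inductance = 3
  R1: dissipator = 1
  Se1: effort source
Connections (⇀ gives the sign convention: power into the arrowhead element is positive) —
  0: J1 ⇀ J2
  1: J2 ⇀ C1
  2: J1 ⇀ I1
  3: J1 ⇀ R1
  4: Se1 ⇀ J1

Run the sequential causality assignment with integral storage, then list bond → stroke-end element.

β4 →J1  (Se1 (Se) sets effort on bond)
β1 →J2  (prefer integral on C1)
β0 →J1  (only one flow-in slot at J2)
β2 →I1  (I1: I, integral causality)
β3 →J1  (common-f at J1 fixed by 2)

#0 |J1
#1 |J2
#2 |I1
#3 |J1
#4 |J1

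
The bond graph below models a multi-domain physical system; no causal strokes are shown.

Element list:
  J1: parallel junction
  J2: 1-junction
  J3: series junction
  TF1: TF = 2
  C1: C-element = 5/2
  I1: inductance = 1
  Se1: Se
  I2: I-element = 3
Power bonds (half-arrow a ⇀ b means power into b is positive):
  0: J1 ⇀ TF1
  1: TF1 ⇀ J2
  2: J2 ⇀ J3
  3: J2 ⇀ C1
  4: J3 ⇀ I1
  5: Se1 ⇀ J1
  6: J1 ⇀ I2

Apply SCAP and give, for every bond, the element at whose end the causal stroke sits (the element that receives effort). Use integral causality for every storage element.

β0 stroke→TF1
β1 stroke→J2
β2 stroke→J3
β3 stroke→J2
β4 stroke→I1
β5 stroke→J1
β6 stroke→I2

bond 5 →J1  (Se1 fixes effort; stroke away)
bond 0 →TF1  (J1: bond 5 brought effort, rest push out)
bond 6 →I2  (J1: bond 5 brought effort, rest push out)
bond 1 →J2  (TF1 one-in-one-out from 0)
bond 3 →J2  (C1 integral (e out))
bond 2 →J3  (closing 1-jn rule on J2)
bond 4 →I1  (J3 needs exactly one f-in)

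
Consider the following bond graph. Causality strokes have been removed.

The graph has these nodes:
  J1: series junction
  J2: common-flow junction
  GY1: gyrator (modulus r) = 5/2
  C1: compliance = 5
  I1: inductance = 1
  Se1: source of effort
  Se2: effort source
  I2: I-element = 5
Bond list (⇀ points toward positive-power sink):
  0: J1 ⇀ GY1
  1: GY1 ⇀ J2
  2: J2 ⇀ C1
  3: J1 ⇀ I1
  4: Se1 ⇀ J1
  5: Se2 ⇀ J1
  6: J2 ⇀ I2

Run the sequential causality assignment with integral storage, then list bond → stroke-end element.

#4 →J1  (Se1: effort source, stroke at far end)
#5 →J1  (Se2 (Se) sets effort on bond)
#2 →J2  (C1: C, integral causality)
#3 →I1  (I1 integral (f out))
#0 →J1  (1-jn J1 has f-setter on 3)
#1 →J2  (through GY1, causality inverts; strokes same side of GY1)
#6 →I2  (closing 1-jn rule on J2)

#0 →J1
#1 →J2
#2 →J2
#3 →I1
#4 →J1
#5 →J1
#6 →I2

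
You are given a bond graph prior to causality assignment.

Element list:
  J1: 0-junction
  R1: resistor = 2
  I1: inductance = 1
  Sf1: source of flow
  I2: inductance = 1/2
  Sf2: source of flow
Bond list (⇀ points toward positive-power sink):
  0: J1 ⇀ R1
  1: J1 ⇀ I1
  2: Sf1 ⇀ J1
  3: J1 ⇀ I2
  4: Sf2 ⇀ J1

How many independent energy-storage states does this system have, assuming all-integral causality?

bond 2 |Sf1  (source Sf1 imposes f)
bond 4 |Sf2  (Sf2 fixes flow; stroke at Sf2)
bond 1 |I1  (prefer integral on I1)
bond 3 |I2  (I2 outputs flow p/I2)
bond 0 |J1  (closing 0-jn rule on J1)

2  (I1, I2 all integral)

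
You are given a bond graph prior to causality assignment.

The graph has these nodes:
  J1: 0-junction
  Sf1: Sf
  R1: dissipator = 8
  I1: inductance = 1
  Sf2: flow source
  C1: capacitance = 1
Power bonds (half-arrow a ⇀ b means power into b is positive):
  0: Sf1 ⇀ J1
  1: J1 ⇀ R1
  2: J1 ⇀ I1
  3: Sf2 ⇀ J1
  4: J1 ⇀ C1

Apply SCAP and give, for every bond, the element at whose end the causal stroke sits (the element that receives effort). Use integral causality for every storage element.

#0 |Sf1
#1 |R1
#2 |I1
#3 |Sf2
#4 |J1

bond 0 →Sf1  (Sf1 (Sf) sets flow on bond)
bond 3 →Sf2  (Sf2 (Sf) sets flow on bond)
bond 2 →I1  (I1: I, integral causality)
bond 4 →J1  (C1: C, integral causality)
bond 1 →R1  (J1 effort already set via bond 4)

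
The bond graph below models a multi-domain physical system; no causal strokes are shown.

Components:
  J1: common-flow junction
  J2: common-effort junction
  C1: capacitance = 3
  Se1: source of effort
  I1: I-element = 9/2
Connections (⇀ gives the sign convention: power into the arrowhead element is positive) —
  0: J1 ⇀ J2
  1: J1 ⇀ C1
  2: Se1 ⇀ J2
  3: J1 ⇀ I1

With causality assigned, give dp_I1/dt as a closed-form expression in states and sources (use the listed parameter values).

dp_I1/dt = -E_Se1 - q_C1/3

β2 |J2  (Se1 fixes effort; stroke away)
β0 |J1  (0-jn J2 has e-setter on 2)
β1 |J1  (C1 outputs effort q/C1)
β3 |I1  (J1: last free bond brings flow in)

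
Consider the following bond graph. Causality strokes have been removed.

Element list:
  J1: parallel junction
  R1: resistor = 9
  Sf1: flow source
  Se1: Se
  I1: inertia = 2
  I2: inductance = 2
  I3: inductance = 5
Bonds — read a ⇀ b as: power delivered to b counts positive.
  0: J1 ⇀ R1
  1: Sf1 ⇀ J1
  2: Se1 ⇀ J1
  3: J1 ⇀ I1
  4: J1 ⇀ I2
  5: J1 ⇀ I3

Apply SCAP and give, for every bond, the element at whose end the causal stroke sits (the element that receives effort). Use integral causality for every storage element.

b0 |R1
b1 |Sf1
b2 |J1
b3 |I1
b4 |I2
b5 |I3

bond 1 stroke→Sf1  (Sf1: flow source, stroke at near end)
bond 2 stroke→J1  (Se1 (Se) sets effort on bond)
bond 0 stroke→R1  (common-e at J1 fixed by 2)
bond 3 stroke→I1  (common-e at J1 fixed by 2)
bond 4 stroke→I2  (common-e at J1 fixed by 2)
bond 5 stroke→I3  (0-jn J1 has e-setter on 2)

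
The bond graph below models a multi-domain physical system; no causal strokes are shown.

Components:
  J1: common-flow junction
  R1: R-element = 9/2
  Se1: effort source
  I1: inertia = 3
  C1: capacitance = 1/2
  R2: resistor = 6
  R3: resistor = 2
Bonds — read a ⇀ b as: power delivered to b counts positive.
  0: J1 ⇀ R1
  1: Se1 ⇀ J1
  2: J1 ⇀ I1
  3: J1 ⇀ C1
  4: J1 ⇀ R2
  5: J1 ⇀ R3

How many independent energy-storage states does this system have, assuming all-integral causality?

2  (C1, I1 all integral)

bond 1 |J1  (Se1 (Se) sets effort on bond)
bond 2 |I1  (I1 outputs flow p/I1)
bond 0 |J1  (1-jn J1 has f-setter on 2)
bond 3 |J1  (J1: bond 2 brought flow, rest push out)
bond 4 |J1  (1-jn J1 has f-setter on 2)
bond 5 |J1  (J1 flow already set via bond 2)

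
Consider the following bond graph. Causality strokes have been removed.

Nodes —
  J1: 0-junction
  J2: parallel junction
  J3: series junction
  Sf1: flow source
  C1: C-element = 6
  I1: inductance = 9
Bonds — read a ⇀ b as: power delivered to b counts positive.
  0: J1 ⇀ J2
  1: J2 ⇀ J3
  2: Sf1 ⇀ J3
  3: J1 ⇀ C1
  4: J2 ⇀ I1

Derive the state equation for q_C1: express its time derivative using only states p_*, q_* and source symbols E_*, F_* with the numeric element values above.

#2 stroke→Sf1  (Sf1 fixes flow; stroke at Sf1)
#1 stroke→J3  (1-jn J3 has f-setter on 2)
#3 stroke→J1  (C1: C, integral causality)
#0 stroke→J2  (0-jn J1 has e-setter on 3)
#4 stroke→I1  (J2 effort already set via bond 0)

dq_C1/dt = -F_Sf1 - p_I1/9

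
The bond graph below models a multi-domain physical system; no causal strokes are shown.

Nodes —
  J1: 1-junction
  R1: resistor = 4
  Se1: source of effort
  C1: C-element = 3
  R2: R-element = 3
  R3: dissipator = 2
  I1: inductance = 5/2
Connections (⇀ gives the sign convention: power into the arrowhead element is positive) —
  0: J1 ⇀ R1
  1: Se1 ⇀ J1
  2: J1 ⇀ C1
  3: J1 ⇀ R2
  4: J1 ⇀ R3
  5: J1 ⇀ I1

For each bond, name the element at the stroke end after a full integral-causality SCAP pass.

#0 →J1
#1 →J1
#2 →J1
#3 →J1
#4 →J1
#5 →I1

bond 1 |J1  (Se1: effort source, stroke at far end)
bond 2 |J1  (C1 outputs effort q/C1)
bond 5 |I1  (I1: I, integral causality)
bond 0 |J1  (1-jn J1 has f-setter on 5)
bond 3 |J1  (1-jn J1 has f-setter on 5)
bond 4 |J1  (common-f at J1 fixed by 5)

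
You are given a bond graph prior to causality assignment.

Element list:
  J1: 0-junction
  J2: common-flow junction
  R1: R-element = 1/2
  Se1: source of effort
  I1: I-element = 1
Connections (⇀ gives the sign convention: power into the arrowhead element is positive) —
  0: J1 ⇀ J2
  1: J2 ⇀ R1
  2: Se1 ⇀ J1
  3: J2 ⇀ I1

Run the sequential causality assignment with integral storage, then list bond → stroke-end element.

bond 2 →J1  (Se1 (Se) sets effort on bond)
bond 0 →J2  (0-jn J1 has e-setter on 2)
bond 3 →I1  (prefer integral on I1)
bond 1 →J2  (J2: bond 3 brought flow, rest push out)

bond 0 stroke→J2
bond 1 stroke→J2
bond 2 stroke→J1
bond 3 stroke→I1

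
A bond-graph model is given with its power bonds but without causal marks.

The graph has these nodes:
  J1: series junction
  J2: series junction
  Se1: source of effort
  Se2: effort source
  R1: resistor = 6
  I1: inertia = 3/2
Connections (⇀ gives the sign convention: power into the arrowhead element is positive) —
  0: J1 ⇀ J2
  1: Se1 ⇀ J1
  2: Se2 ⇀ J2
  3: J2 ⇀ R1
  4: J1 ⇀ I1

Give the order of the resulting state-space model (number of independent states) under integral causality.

1  (I1 all integral)

bond 1 →J1  (Se1: effort source, stroke at far end)
bond 2 →J2  (Se2 (Se) sets effort on bond)
bond 4 →I1  (I1: I, integral causality)
bond 0 →J1  (J1: bond 4 brought flow, rest push out)
bond 3 →J2  (J2: bond 0 brought flow, rest push out)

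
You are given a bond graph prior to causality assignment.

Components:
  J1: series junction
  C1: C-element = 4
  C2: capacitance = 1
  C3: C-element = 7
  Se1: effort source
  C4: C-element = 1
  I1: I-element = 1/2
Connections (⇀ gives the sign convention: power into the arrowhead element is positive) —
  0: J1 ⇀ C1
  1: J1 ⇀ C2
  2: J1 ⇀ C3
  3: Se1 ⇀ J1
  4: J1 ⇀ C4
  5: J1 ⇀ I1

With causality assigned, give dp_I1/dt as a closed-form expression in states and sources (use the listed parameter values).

dp_I1/dt = E_Se1 - q_C1/4 - q_C2 - q_C3/7 - q_C4

#3 stroke at J1  (Se1 (Se) sets effort on bond)
#0 stroke at J1  (prefer integral on C1)
#1 stroke at J1  (C2 integral (e out))
#2 stroke at J1  (C3 outputs effort q/C3)
#4 stroke at J1  (C4 integral (e out))
#5 stroke at I1  (closing 1-jn rule on J1)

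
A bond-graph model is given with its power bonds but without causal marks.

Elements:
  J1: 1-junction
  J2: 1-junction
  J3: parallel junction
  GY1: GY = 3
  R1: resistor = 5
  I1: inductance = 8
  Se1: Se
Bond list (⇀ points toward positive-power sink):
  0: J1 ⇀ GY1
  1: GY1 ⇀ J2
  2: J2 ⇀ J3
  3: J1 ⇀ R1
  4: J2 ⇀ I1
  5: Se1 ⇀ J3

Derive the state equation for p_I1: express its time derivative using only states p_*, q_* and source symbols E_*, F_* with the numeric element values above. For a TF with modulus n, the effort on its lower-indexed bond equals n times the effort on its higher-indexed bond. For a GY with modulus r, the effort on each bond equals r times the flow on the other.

b5 |J3  (Se1 fixes effort; stroke away)
b2 |J2  (0-jn J3 has e-setter on 5)
b4 |I1  (I1 outputs flow p/I1)
b1 |J2  (common-f at J2 fixed by 4)
b0 |J1  (GY1 both-in/both-out from 1)
b3 |R1  (closing 1-jn rule on J1)

dp_I1/dt = -E_Se1 - 9*p_I1/40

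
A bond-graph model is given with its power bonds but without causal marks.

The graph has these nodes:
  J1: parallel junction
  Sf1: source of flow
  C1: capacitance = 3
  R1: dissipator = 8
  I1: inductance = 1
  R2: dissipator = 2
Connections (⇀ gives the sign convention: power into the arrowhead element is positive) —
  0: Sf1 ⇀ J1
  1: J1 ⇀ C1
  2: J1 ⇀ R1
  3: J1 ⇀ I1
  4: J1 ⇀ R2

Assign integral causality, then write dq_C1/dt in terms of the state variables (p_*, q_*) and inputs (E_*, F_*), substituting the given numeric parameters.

dq_C1/dt = F_Sf1 - p_I1 - 5*q_C1/24

bond 0 →Sf1  (Sf1 (Sf) sets flow on bond)
bond 1 →J1  (C1 integral (e out))
bond 2 →R1  (common-e at J1 fixed by 1)
bond 3 →I1  (J1 effort already set via bond 1)
bond 4 →R2  (J1: bond 1 brought effort, rest push out)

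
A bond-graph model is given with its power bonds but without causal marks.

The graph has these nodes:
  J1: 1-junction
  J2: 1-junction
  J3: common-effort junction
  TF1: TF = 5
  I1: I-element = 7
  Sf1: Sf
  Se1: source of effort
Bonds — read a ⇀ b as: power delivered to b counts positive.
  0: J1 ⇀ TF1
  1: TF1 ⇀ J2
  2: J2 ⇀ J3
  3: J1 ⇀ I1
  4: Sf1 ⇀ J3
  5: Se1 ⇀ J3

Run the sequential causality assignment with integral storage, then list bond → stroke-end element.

bond 4 |Sf1  (Sf1 (Sf) sets flow on bond)
bond 5 |J3  (Se1 fixes effort; stroke away)
bond 2 |J2  (0-jn J3 has e-setter on 5)
bond 1 |TF1  (only one flow-in slot at J2)
bond 0 |J1  (TF TF1: opposite of bond 1)
bond 3 |I1  (only one flow-in slot at J1)

#0 |J1
#1 |TF1
#2 |J2
#3 |I1
#4 |Sf1
#5 |J3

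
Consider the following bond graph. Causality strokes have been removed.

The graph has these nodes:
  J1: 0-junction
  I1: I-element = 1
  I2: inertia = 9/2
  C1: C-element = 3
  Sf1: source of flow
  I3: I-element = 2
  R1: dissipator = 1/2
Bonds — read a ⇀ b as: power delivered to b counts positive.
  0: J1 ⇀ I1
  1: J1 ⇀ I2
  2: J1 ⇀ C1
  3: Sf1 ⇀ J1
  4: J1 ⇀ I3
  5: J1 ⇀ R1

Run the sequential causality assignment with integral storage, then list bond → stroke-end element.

b3 stroke→Sf1  (Sf1 fixes flow; stroke at Sf1)
b0 stroke→I1  (I1: I, integral causality)
b1 stroke→I2  (I2 integral (f out))
b2 stroke→J1  (C1: C, integral causality)
b4 stroke→I3  (0-jn J1 has e-setter on 2)
b5 stroke→R1  (common-e at J1 fixed by 2)

bond 0 →I1
bond 1 →I2
bond 2 →J1
bond 3 →Sf1
bond 4 →I3
bond 5 →R1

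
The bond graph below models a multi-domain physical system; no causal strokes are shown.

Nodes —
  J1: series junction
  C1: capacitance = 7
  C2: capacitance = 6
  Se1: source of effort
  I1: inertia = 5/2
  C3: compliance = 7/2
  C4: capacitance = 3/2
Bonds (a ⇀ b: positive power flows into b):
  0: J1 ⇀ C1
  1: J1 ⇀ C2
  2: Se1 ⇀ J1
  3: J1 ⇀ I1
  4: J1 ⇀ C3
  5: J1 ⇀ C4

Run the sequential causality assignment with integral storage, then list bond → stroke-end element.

b2 |J1  (Se1: effort source, stroke at far end)
b0 |J1  (C1 outputs effort q/C1)
b1 |J1  (C2 outputs effort q/C2)
b3 |I1  (I1: I, integral causality)
b4 |J1  (1-jn J1 has f-setter on 3)
b5 |J1  (J1: bond 3 brought flow, rest push out)

bond 0 stroke at J1
bond 1 stroke at J1
bond 2 stroke at J1
bond 3 stroke at I1
bond 4 stroke at J1
bond 5 stroke at J1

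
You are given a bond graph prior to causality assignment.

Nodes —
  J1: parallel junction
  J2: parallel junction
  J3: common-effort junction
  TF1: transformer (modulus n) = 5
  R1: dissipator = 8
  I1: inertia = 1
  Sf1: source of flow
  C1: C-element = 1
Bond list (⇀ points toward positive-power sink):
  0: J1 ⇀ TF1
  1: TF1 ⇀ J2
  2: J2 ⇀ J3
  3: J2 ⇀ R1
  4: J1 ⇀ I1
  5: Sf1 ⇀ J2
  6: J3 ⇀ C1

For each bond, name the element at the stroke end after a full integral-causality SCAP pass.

#5 stroke→Sf1  (source Sf1 imposes f)
#4 stroke→I1  (I1 outputs flow p/I1)
#0 stroke→J1  (closing 0-jn rule on J1)
#1 stroke→TF1  (TF TF1: opposite of bond 0)
#6 stroke→J3  (C1 integral (e out))
#2 stroke→J2  (J3: bond 6 brought effort, rest push out)
#3 stroke→R1  (J2: bond 2 brought effort, rest push out)

β0 →J1
β1 →TF1
β2 →J2
β3 →R1
β4 →I1
β5 →Sf1
β6 →J3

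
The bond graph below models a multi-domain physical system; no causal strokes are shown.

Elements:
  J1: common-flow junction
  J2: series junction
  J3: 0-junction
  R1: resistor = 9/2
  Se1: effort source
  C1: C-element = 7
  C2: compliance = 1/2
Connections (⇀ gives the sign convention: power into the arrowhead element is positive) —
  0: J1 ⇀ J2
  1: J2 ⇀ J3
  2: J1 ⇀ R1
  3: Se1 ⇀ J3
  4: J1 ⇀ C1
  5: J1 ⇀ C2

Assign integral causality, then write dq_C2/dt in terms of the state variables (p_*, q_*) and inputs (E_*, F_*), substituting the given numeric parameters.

dq_C2/dt = -2*E_Se1/9 - 2*q_C1/63 - 4*q_C2/9

#3 stroke→J3  (Se1: effort source, stroke at far end)
#1 stroke→J2  (J3 effort already set via bond 3)
#0 stroke→J1  (only one flow-in slot at J2)
#4 stroke→J1  (prefer integral on C1)
#5 stroke→J1  (C2 outputs effort q/C2)
#2 stroke→R1  (only one flow-in slot at J1)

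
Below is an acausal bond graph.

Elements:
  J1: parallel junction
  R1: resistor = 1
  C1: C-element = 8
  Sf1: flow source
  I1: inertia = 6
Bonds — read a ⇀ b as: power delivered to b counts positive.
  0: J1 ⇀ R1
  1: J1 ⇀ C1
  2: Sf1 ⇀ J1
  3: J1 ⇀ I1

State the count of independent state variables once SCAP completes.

β2 →Sf1  (Sf1: flow source, stroke at near end)
β1 →J1  (prefer integral on C1)
β0 →R1  (0-jn J1 has e-setter on 1)
β3 →I1  (J1: bond 1 brought effort, rest push out)

2  (C1, I1 all integral)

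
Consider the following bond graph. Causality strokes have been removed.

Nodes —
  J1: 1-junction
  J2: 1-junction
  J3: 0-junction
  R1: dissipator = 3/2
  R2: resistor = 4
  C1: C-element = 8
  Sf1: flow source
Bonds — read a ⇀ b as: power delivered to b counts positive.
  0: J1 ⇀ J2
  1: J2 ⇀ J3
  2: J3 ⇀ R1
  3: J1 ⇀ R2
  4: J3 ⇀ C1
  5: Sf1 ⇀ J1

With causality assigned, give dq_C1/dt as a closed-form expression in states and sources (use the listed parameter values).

β5 stroke→Sf1  (Sf1 fixes flow; stroke at Sf1)
β0 stroke→J1  (J1: bond 5 brought flow, rest push out)
β3 stroke→J1  (1-jn J1 has f-setter on 5)
β1 stroke→J2  (1-jn J2 has f-setter on 0)
β4 stroke→J3  (prefer integral on C1)
β2 stroke→R1  (0-jn J3 has e-setter on 4)

dq_C1/dt = F_Sf1 - q_C1/12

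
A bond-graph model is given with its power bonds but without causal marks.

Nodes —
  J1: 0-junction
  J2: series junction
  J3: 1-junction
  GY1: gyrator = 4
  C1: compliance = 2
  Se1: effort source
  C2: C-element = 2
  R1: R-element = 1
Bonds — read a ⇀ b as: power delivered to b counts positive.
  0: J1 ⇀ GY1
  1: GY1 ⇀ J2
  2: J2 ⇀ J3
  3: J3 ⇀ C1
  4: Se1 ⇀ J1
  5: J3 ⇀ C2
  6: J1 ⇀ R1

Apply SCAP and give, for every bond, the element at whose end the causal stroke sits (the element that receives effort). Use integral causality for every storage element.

bond 4 →J1  (Se1: effort source, stroke at far end)
bond 0 →GY1  (common-e at J1 fixed by 4)
bond 6 →R1  (0-jn J1 has e-setter on 4)
bond 1 →GY1  (GY1: gyrator matches bond 0)
bond 2 →J2  (1-jn J2 has f-setter on 1)
bond 3 →J3  (common-f at J3 fixed by 2)
bond 5 →J3  (J3 flow already set via bond 2)

#0 stroke→GY1
#1 stroke→GY1
#2 stroke→J2
#3 stroke→J3
#4 stroke→J1
#5 stroke→J3
#6 stroke→R1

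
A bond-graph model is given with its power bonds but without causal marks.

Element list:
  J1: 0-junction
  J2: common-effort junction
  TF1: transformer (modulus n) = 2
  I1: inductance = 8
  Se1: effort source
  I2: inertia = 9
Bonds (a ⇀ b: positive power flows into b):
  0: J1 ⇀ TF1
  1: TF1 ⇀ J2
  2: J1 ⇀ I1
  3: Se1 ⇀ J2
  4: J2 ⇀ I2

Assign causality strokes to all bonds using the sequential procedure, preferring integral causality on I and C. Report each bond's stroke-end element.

b3 stroke at J2  (source Se1 imposes e)
b1 stroke at TF1  (common-e at J2 fixed by 3)
b4 stroke at I2  (J2: bond 3 brought effort, rest push out)
b0 stroke at J1  (TF1 one-in-one-out from 1)
b2 stroke at I1  (J1: bond 0 brought effort, rest push out)

#0 stroke→J1
#1 stroke→TF1
#2 stroke→I1
#3 stroke→J2
#4 stroke→I2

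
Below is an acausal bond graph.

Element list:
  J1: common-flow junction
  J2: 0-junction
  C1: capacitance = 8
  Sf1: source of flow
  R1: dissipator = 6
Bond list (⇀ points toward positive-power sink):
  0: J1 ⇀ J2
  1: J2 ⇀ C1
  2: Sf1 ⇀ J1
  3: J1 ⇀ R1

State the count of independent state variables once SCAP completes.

β2 stroke→Sf1  (Sf1 (Sf) sets flow on bond)
β0 stroke→J1  (J1: bond 2 brought flow, rest push out)
β3 stroke→J1  (J1: bond 2 brought flow, rest push out)
β1 stroke→J2  (only one effort-in slot at J2)

1  (C1 all integral)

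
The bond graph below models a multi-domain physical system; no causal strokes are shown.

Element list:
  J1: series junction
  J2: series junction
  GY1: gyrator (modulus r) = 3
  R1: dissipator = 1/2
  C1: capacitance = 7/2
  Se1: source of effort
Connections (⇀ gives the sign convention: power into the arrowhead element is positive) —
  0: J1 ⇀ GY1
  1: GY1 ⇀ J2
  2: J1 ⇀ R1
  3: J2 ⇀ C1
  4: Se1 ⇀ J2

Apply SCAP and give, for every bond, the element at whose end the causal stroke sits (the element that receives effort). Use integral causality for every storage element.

bond 0 →GY1
bond 1 →GY1
bond 2 →J1
bond 3 →J2
bond 4 →J2

β4 stroke at J2  (source Se1 imposes e)
β3 stroke at J2  (prefer integral on C1)
β1 stroke at GY1  (only one flow-in slot at J2)
β0 stroke at GY1  (GY1 both-in/both-out from 1)
β2 stroke at J1  (common-f at J1 fixed by 0)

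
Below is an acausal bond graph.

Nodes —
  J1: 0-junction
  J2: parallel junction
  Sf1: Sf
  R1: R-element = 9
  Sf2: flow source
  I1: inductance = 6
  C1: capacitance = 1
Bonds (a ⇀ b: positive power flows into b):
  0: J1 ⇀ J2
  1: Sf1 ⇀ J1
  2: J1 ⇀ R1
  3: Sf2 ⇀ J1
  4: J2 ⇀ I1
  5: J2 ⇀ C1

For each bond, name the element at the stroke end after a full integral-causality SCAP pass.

β0 stroke at J1
β1 stroke at Sf1
β2 stroke at R1
β3 stroke at Sf2
β4 stroke at I1
β5 stroke at J2

β1 |Sf1  (source Sf1 imposes f)
β3 |Sf2  (Sf2 (Sf) sets flow on bond)
β4 |I1  (I1 integral (f out))
β5 |J2  (C1 integral (e out))
β0 |J1  (common-e at J2 fixed by 5)
β2 |R1  (common-e at J1 fixed by 0)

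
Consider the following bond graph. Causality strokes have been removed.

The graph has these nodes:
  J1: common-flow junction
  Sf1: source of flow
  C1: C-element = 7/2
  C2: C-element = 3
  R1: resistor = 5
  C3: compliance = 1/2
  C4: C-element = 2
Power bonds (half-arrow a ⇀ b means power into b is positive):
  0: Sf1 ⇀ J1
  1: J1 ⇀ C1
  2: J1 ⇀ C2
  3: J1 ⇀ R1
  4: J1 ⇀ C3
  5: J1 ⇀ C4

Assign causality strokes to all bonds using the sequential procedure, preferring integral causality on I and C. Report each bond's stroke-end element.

b0 |Sf1  (Sf1: flow source, stroke at near end)
b1 |J1  (1-jn J1 has f-setter on 0)
b2 |J1  (J1: bond 0 brought flow, rest push out)
b3 |J1  (common-f at J1 fixed by 0)
b4 |J1  (common-f at J1 fixed by 0)
b5 |J1  (1-jn J1 has f-setter on 0)

b0 stroke→Sf1
b1 stroke→J1
b2 stroke→J1
b3 stroke→J1
b4 stroke→J1
b5 stroke→J1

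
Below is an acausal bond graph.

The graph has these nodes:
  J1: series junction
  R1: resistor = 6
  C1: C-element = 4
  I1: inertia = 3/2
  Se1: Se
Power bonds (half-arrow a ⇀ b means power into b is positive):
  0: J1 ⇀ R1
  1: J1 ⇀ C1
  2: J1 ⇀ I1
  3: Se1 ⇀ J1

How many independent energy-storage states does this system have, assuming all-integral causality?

bond 3 |J1  (source Se1 imposes e)
bond 1 |J1  (prefer integral on C1)
bond 2 |I1  (I1 integral (f out))
bond 0 |J1  (J1: bond 2 brought flow, rest push out)

2  (C1, I1 all integral)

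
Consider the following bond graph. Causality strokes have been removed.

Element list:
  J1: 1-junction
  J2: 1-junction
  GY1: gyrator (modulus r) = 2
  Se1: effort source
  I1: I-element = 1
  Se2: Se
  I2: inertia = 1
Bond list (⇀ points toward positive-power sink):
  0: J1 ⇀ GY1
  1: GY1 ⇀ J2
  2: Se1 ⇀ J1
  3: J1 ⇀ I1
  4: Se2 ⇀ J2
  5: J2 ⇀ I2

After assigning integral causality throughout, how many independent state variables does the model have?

#2 →J1  (Se1 (Se) sets effort on bond)
#4 →J2  (Se2 (Se) sets effort on bond)
#3 →I1  (I1: I, integral causality)
#0 →J1  (J1 flow already set via bond 3)
#1 →J2  (through GY1, causality inverts; strokes same side of GY1)
#5 →I2  (only one flow-in slot at J2)

2  (I1, I2 all integral)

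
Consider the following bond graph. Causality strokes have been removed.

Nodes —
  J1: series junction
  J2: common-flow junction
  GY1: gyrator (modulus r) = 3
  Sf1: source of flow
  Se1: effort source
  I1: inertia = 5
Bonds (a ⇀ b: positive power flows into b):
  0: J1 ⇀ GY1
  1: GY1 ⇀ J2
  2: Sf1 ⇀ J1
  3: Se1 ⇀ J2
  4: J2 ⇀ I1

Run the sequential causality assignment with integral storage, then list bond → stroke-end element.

β0 |J1
β1 |J2
β2 |Sf1
β3 |J2
β4 |I1

β2 →Sf1  (source Sf1 imposes f)
β3 →J2  (Se1: effort source, stroke at far end)
β0 →J1  (common-f at J1 fixed by 2)
β1 →J2  (GY1 both-in/both-out from 0)
β4 →I1  (J2 needs exactly one f-in)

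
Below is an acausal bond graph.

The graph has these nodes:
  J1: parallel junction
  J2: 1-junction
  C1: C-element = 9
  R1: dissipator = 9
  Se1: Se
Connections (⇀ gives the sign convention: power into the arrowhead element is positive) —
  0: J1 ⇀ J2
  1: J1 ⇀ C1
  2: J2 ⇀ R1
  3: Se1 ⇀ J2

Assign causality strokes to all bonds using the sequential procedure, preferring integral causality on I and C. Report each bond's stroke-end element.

b3 stroke at J2  (Se1 fixes effort; stroke away)
b1 stroke at J1  (prefer integral on C1)
b0 stroke at J2  (common-e at J1 fixed by 1)
b2 stroke at R1  (only one flow-in slot at J2)

bond 0 →J2
bond 1 →J1
bond 2 →R1
bond 3 →J2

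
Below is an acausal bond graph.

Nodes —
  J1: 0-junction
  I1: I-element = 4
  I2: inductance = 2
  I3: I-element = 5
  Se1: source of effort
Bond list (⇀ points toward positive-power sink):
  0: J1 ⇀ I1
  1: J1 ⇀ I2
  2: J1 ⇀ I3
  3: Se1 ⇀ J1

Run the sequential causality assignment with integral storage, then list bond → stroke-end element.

#0 |I1
#1 |I2
#2 |I3
#3 |J1

bond 3 |J1  (Se1 (Se) sets effort on bond)
bond 0 |I1  (common-e at J1 fixed by 3)
bond 1 |I2  (common-e at J1 fixed by 3)
bond 2 |I3  (0-jn J1 has e-setter on 3)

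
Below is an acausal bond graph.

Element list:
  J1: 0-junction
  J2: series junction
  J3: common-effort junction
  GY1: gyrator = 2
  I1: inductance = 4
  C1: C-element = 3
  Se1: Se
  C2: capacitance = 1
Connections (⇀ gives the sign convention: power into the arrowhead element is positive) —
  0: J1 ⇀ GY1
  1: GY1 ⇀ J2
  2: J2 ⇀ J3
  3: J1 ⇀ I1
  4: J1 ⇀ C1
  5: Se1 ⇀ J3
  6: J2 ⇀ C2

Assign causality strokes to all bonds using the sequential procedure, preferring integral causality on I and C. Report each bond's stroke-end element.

b0 |GY1
b1 |GY1
b2 |J2
b3 |I1
b4 |J1
b5 |J3
b6 |J2

b5 stroke at J3  (source Se1 imposes e)
b2 stroke at J2  (common-e at J3 fixed by 5)
b3 stroke at I1  (prefer integral on I1)
b4 stroke at J1  (C1 integral (e out))
b0 stroke at GY1  (J1: bond 4 brought effort, rest push out)
b1 stroke at GY1  (GY1: gyrator matches bond 0)
b6 stroke at J2  (common-f at J2 fixed by 1)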